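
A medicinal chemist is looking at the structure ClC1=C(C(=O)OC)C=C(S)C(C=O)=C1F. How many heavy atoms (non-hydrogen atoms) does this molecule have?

15

Every atom symbol written in the SMILES (organic subset) is one heavy atom; implicit H are not written.
Heavy atoms by element → C:9, Cl:1, F:1, O:3, S:1.
Total: 15.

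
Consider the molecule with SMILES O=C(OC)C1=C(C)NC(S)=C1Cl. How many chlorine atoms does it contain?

Scan the SMILES for Cl atoms (remember two-letter symbols like Cl and Br are single atoms).
Chlorine count: 1.

1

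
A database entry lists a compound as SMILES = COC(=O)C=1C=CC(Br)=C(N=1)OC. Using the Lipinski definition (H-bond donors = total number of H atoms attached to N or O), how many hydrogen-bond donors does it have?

0

Donors: find every N or O and count the H atoms it carries.
  atom 2 (O): bond orders sum to 2 → 0 H
  atom 4 (O): bond orders sum to 2 → 0 H
  atom 11 (N): bond orders sum to 3 → 0 H
  atom 12 (O): bond orders sum to 2 → 0 H
Lipinski HBD = 0.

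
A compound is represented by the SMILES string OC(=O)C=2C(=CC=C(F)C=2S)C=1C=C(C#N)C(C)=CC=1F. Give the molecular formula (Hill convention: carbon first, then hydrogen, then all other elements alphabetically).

C15H9F2NO2S

Walk through each heavy atom and fill implicit hydrogens from standard valence (C 4, N 3, O 2, S 2, halogen 1):
  atom 1: O, bond orders sum to 1 (valence 2) → 1 H
  atom 2: C, bond orders sum to 4 (valence 4) → 0 H
  atom 3: O, bond orders sum to 2 (valence 2) → 0 H
  atom 4: C, bond orders sum to 4 (valence 4) → 0 H
  atom 5: C, bond orders sum to 4 (valence 4) → 0 H
  atom 6: C, bond orders sum to 3 (valence 4) → 1 H
  atom 7: C, bond orders sum to 3 (valence 4) → 1 H
  atom 8: C, bond orders sum to 4 (valence 4) → 0 H
  atom 9: F (halogen, monovalent) → 0 H
  atom 10: C, bond orders sum to 4 (valence 4) → 0 H
  atom 11: S, bond orders sum to 1 (valence 2) → 1 H
  atom 12: C, bond orders sum to 4 (valence 4) → 0 H
  atom 13: C, bond orders sum to 3 (valence 4) → 1 H
  atom 14: C, bond orders sum to 4 (valence 4) → 0 H
  atom 15: C, bond orders sum to 4 (valence 4) → 0 H
  atom 16: N, bond orders sum to 3 (valence 3) → 0 H
  atom 17: C, bond orders sum to 4 (valence 4) → 0 H
  atom 18: C, bond orders sum to 1 (valence 4) → 3 H
  atom 19: C, bond orders sum to 3 (valence 4) → 1 H
  atom 20: C, bond orders sum to 4 (valence 4) → 0 H
  atom 21: F (halogen, monovalent) → 0 H
Totals → C:15, H:9, F:2, N:1, O:2, S:1.
In Hill order: C15H9F2NO2S.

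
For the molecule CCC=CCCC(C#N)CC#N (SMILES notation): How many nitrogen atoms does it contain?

Scan the SMILES for N atoms (remember two-letter symbols like Cl and Br are single atoms).
Nitrogen count: 2.

2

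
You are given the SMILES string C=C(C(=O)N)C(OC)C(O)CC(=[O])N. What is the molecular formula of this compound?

C8H14N2O4

Walk through each heavy atom and fill implicit hydrogens from standard valence (C 4, N 3, O 2, S 2, halogen 1):
  atom 1: C, bond orders sum to 2 (valence 4) → 2 H
  atom 2: C, bond orders sum to 4 (valence 4) → 0 H
  atom 3: C, bond orders sum to 4 (valence 4) → 0 H
  atom 4: O, bond orders sum to 2 (valence 2) → 0 H
  atom 5: N, bond orders sum to 1 (valence 3) → 2 H
  atom 6: C, bond orders sum to 3 (valence 4) → 1 H
  atom 7: O, bond orders sum to 2 (valence 2) → 0 H
  atom 8: C, bond orders sum to 1 (valence 4) → 3 H
  atom 9: C, bond orders sum to 3 (valence 4) → 1 H
  atom 10: O, bond orders sum to 1 (valence 2) → 1 H
  atom 11: C, bond orders sum to 2 (valence 4) → 2 H
  atom 12: C, bond orders sum to 4 (valence 4) → 0 H
  atom 13: O with explicit H count 0
  atom 14: N, bond orders sum to 1 (valence 3) → 2 H
Totals → C:8, H:14, N:2, O:4.
In Hill order: C8H14N2O4.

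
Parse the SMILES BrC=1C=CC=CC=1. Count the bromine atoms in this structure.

1

Scan the SMILES for Br atoms (remember two-letter symbols like Cl and Br are single atoms).
Bromine count: 1.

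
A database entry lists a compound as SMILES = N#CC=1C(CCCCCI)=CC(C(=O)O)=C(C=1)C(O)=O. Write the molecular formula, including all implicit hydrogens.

C14H14INO4

Walk through each heavy atom and fill implicit hydrogens from standard valence (C 4, N 3, O 2, S 2, halogen 1):
  atom 1: N, bond orders sum to 3 (valence 3) → 0 H
  atom 2: C, bond orders sum to 4 (valence 4) → 0 H
  atom 3: C, bond orders sum to 4 (valence 4) → 0 H
  atom 4: C, bond orders sum to 4 (valence 4) → 0 H
  atom 5: C, bond orders sum to 2 (valence 4) → 2 H
  atom 6: C, bond orders sum to 2 (valence 4) → 2 H
  atom 7: C, bond orders sum to 2 (valence 4) → 2 H
  atom 8: C, bond orders sum to 2 (valence 4) → 2 H
  atom 9: C, bond orders sum to 2 (valence 4) → 2 H
  atom 10: I (halogen, monovalent) → 0 H
  atom 11: C, bond orders sum to 3 (valence 4) → 1 H
  atom 12: C, bond orders sum to 4 (valence 4) → 0 H
  atom 13: C, bond orders sum to 4 (valence 4) → 0 H
  atom 14: O, bond orders sum to 2 (valence 2) → 0 H
  atom 15: O, bond orders sum to 1 (valence 2) → 1 H
  atom 16: C, bond orders sum to 4 (valence 4) → 0 H
  atom 17: C, bond orders sum to 3 (valence 4) → 1 H
  atom 18: C, bond orders sum to 4 (valence 4) → 0 H
  atom 19: O, bond orders sum to 1 (valence 2) → 1 H
  atom 20: O, bond orders sum to 2 (valence 2) → 0 H
Totals → C:14, H:14, I:1, N:1, O:4.
In Hill order: C14H14INO4.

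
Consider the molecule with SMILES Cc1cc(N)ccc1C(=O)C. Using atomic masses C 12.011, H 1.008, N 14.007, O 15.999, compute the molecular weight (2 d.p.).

First, the molecular formula is C9H11NO (counting implicit H from valence).
  C: 9 × 12.011 = 108.099
  H: 11 × 1.008 = 11.088
  N: 1 × 14.007 = 14.007
  O: 1 × 15.999 = 15.999
Sum: 9×12.011 + 11×1.008 + 1×14.007 + 1×15.999 = 149.193 → 149.19 g/mol.

149.19 g/mol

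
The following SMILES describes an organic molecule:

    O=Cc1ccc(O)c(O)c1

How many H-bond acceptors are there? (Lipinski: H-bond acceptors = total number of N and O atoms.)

N atoms: 0; O atoms: 3.
Lipinski HBA = 0 + 3 = 3.

3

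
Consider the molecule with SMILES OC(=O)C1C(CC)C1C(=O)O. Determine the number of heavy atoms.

11

Every atom symbol written in the SMILES (organic subset) is one heavy atom; implicit H are not written.
Heavy atoms by element → C:7, O:4.
Total: 11.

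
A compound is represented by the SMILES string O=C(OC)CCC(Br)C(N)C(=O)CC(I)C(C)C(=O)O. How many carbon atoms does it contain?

Count every carbon token in the SMILES (each C, including those in ring-closure positions and inside branches).
Carbon count: 12.

12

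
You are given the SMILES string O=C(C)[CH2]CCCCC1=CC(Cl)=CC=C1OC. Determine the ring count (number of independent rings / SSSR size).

1

In SMILES, each pair of matching ring-closure digits denotes one ring-closing bond; the number of such bonds equals the number of independent rings.
Ring-closure bonds here: 1.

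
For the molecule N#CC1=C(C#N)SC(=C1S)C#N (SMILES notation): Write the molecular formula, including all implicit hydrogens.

Walk through each heavy atom and fill implicit hydrogens from standard valence (C 4, N 3, O 2, S 2, halogen 1):
  atom 1: N, bond orders sum to 3 (valence 3) → 0 H
  atom 2: C, bond orders sum to 4 (valence 4) → 0 H
  atom 3: C, bond orders sum to 4 (valence 4) → 0 H
  atom 4: C, bond orders sum to 4 (valence 4) → 0 H
  atom 5: C, bond orders sum to 4 (valence 4) → 0 H
  atom 6: N, bond orders sum to 3 (valence 3) → 0 H
  atom 7: S, bond orders sum to 2 (valence 2) → 0 H
  atom 8: C, bond orders sum to 4 (valence 4) → 0 H
  atom 9: C, bond orders sum to 4 (valence 4) → 0 H
  atom 10: S, bond orders sum to 1 (valence 2) → 1 H
  atom 11: C, bond orders sum to 4 (valence 4) → 0 H
  atom 12: N, bond orders sum to 3 (valence 3) → 0 H
Totals → C:7, H:1, N:3, S:2.

C7HN3S2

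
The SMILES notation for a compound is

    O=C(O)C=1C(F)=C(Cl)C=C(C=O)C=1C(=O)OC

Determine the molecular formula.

Walk through each heavy atom and fill implicit hydrogens from standard valence (C 4, N 3, O 2, S 2, halogen 1):
  atom 1: O, bond orders sum to 2 (valence 2) → 0 H
  atom 2: C, bond orders sum to 4 (valence 4) → 0 H
  atom 3: O, bond orders sum to 1 (valence 2) → 1 H
  atom 4: C, bond orders sum to 4 (valence 4) → 0 H
  atom 5: C, bond orders sum to 4 (valence 4) → 0 H
  atom 6: F (halogen, monovalent) → 0 H
  atom 7: C, bond orders sum to 4 (valence 4) → 0 H
  atom 8: Cl (halogen, monovalent) → 0 H
  atom 9: C, bond orders sum to 3 (valence 4) → 1 H
  atom 10: C, bond orders sum to 4 (valence 4) → 0 H
  atom 11: C, bond orders sum to 3 (valence 4) → 1 H
  atom 12: O, bond orders sum to 2 (valence 2) → 0 H
  atom 13: C, bond orders sum to 4 (valence 4) → 0 H
  atom 14: C, bond orders sum to 4 (valence 4) → 0 H
  atom 15: O, bond orders sum to 2 (valence 2) → 0 H
  atom 16: O, bond orders sum to 2 (valence 2) → 0 H
  atom 17: C, bond orders sum to 1 (valence 4) → 3 H
Totals → C:10, H:6, Cl:1, F:1, O:5.

C10H6ClFO5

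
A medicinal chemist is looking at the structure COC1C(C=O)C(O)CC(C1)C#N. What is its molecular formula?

Walk through each heavy atom and fill implicit hydrogens from standard valence (C 4, N 3, O 2, S 2, halogen 1):
  atom 1: C, bond orders sum to 1 (valence 4) → 3 H
  atom 2: O, bond orders sum to 2 (valence 2) → 0 H
  atom 3: C, bond orders sum to 3 (valence 4) → 1 H
  atom 4: C, bond orders sum to 3 (valence 4) → 1 H
  atom 5: C, bond orders sum to 3 (valence 4) → 1 H
  atom 6: O, bond orders sum to 2 (valence 2) → 0 H
  atom 7: C, bond orders sum to 3 (valence 4) → 1 H
  atom 8: O, bond orders sum to 1 (valence 2) → 1 H
  atom 9: C, bond orders sum to 2 (valence 4) → 2 H
  atom 10: C, bond orders sum to 3 (valence 4) → 1 H
  atom 11: C, bond orders sum to 2 (valence 4) → 2 H
  atom 12: C, bond orders sum to 4 (valence 4) → 0 H
  atom 13: N, bond orders sum to 3 (valence 3) → 0 H
Totals → C:9, H:13, N:1, O:3.

C9H13NO3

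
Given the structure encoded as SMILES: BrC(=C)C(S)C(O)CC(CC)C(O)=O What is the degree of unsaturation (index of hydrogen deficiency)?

Degree of unsaturation = (number of rings) + (number of π bonds).
Ring closures in the SMILES: 0.
π bonds: 2 double bonds (each 1 DoU) → 2 DoU from unsaturation.
Total DoU = 0 + 2 = 2.

2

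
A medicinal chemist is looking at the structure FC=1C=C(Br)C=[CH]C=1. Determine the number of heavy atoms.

Every atom symbol written in the SMILES (organic subset) is one heavy atom; implicit H are not written.
Heavy atoms by element → Br:1, C:6, F:1.
Total: 8.

8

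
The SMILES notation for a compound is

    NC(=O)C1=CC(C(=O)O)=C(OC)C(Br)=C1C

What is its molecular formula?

Walk through each heavy atom and fill implicit hydrogens from standard valence (C 4, N 3, O 2, S 2, halogen 1):
  atom 1: N, bond orders sum to 1 (valence 3) → 2 H
  atom 2: C, bond orders sum to 4 (valence 4) → 0 H
  atom 3: O, bond orders sum to 2 (valence 2) → 0 H
  atom 4: C, bond orders sum to 4 (valence 4) → 0 H
  atom 5: C, bond orders sum to 3 (valence 4) → 1 H
  atom 6: C, bond orders sum to 4 (valence 4) → 0 H
  atom 7: C, bond orders sum to 4 (valence 4) → 0 H
  atom 8: O, bond orders sum to 2 (valence 2) → 0 H
  atom 9: O, bond orders sum to 1 (valence 2) → 1 H
  atom 10: C, bond orders sum to 4 (valence 4) → 0 H
  atom 11: O, bond orders sum to 2 (valence 2) → 0 H
  atom 12: C, bond orders sum to 1 (valence 4) → 3 H
  atom 13: C, bond orders sum to 4 (valence 4) → 0 H
  atom 14: Br (halogen, monovalent) → 0 H
  atom 15: C, bond orders sum to 4 (valence 4) → 0 H
  atom 16: C, bond orders sum to 1 (valence 4) → 3 H
Totals → C:10, H:10, Br:1, N:1, O:4.

C10H10BrNO4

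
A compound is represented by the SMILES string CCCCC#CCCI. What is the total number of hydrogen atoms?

Walk through each heavy atom and fill implicit hydrogens from standard valence (C 4, N 3, O 2, S 2, halogen 1):
  atom 1: C, bond orders sum to 1 (valence 4) → 3 H
  atom 2: C, bond orders sum to 2 (valence 4) → 2 H
  atom 3: C, bond orders sum to 2 (valence 4) → 2 H
  atom 4: C, bond orders sum to 2 (valence 4) → 2 H
  atom 5: C, bond orders sum to 4 (valence 4) → 0 H
  atom 6: C, bond orders sum to 4 (valence 4) → 0 H
  atom 7: C, bond orders sum to 2 (valence 4) → 2 H
  atom 8: C, bond orders sum to 2 (valence 4) → 2 H
  atom 9: I (halogen, monovalent) → 0 H
Total hydrogens: 13.

13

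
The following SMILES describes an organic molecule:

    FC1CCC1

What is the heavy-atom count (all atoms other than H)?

5

Every atom symbol written in the SMILES (organic subset) is one heavy atom; implicit H are not written.
Heavy atoms by element → C:4, F:1.
Total: 5.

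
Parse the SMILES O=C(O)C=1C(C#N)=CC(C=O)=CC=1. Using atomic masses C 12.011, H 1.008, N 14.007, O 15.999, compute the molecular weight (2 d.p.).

First, the molecular formula is C9H5NO3 (counting implicit H from valence).
  C: 9 × 12.011 = 108.099
  H: 5 × 1.008 = 5.040
  N: 1 × 14.007 = 14.007
  O: 3 × 15.999 = 47.997
Sum: 9×12.011 + 5×1.008 + 1×14.007 + 3×15.999 = 175.143 → 175.14 g/mol.

175.14 g/mol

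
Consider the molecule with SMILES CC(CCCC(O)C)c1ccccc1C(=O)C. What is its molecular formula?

C15H22O2

Walk through each heavy atom and fill implicit hydrogens from standard valence (C 4, N 3, O 2, S 2, halogen 1); for lowercase aromatic atoms, an aromatic c carries 1 H when it has two neighbours and 0 H with three, and aromatic n carries 0 H:
  atom 1: C, bond orders sum to 1 (valence 4) → 3 H
  atom 2: C, bond orders sum to 3 (valence 4) → 1 H
  atom 3: C, bond orders sum to 2 (valence 4) → 2 H
  atom 4: C, bond orders sum to 2 (valence 4) → 2 H
  atom 5: C, bond orders sum to 2 (valence 4) → 2 H
  atom 6: C, bond orders sum to 3 (valence 4) → 1 H
  atom 7: O, bond orders sum to 1 (valence 2) → 1 H
  atom 8: C, bond orders sum to 1 (valence 4) → 3 H
  atom 9: aromatic c, 3 neighbours → 0 H
  atom 10: aromatic c, 2 neighbours → 1 H
  atom 11: aromatic c, 2 neighbours → 1 H
  atom 12: aromatic c, 2 neighbours → 1 H
  atom 13: aromatic c, 2 neighbours → 1 H
  atom 14: aromatic c, 3 neighbours → 0 H
  atom 15: C, bond orders sum to 4 (valence 4) → 0 H
  atom 16: O, bond orders sum to 2 (valence 2) → 0 H
  atom 17: C, bond orders sum to 1 (valence 4) → 3 H
Totals → C:15, H:22, O:2.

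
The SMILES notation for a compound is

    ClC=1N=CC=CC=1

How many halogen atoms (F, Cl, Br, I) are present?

Halogen atoms appear at heavy-atom position 1 (1×Cl).
Halogen count: 1.

1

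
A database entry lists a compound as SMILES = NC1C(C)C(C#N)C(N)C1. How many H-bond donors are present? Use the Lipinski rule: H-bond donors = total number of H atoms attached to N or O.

Donors: find every N or O and count the H atoms it carries.
  atom 1 (N): bond orders sum to 1 → 2 H
  atom 7 (N): bond orders sum to 3 → 0 H
  atom 9 (N): bond orders sum to 1 → 2 H
Lipinski HBD = 4.

4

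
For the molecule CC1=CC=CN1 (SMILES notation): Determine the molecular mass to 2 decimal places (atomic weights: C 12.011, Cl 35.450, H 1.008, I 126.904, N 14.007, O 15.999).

First, the molecular formula is C5H7N (counting implicit H from valence).
  C: 5 × 12.011 = 60.055
  H: 7 × 1.008 = 7.056
  N: 1 × 14.007 = 14.007
Sum: 5×12.011 + 7×1.008 + 1×14.007 = 81.118 → 81.12 g/mol.

81.12 g/mol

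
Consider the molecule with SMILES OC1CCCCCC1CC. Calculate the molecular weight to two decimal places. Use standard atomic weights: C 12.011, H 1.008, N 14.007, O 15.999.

First, the molecular formula is C9H18O (counting implicit H from valence).
  C: 9 × 12.011 = 108.099
  H: 18 × 1.008 = 18.144
  O: 1 × 15.999 = 15.999
Sum: 9×12.011 + 18×1.008 + 1×15.999 = 142.242 → 142.24 g/mol.

142.24 g/mol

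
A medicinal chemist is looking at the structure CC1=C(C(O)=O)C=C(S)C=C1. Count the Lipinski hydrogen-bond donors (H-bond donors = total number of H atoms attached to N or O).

1

Donors: find every N or O and count the H atoms it carries.
  atom 5 (O): bond orders sum to 1 → 1 H
  atom 6 (O): bond orders sum to 2 → 0 H
Lipinski HBD = 1.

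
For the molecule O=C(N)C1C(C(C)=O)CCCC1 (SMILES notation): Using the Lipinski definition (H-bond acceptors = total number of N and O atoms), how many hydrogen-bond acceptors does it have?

N atoms: 1; O atoms: 2.
Lipinski HBA = 1 + 2 = 3.

3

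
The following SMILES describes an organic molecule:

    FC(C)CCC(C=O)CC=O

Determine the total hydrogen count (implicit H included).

13

Walk through each heavy atom and fill implicit hydrogens from standard valence (C 4, N 3, O 2, S 2, halogen 1):
  atom 1: F (halogen, monovalent) → 0 H
  atom 2: C, bond orders sum to 3 (valence 4) → 1 H
  atom 3: C, bond orders sum to 1 (valence 4) → 3 H
  atom 4: C, bond orders sum to 2 (valence 4) → 2 H
  atom 5: C, bond orders sum to 2 (valence 4) → 2 H
  atom 6: C, bond orders sum to 3 (valence 4) → 1 H
  atom 7: C, bond orders sum to 3 (valence 4) → 1 H
  atom 8: O, bond orders sum to 2 (valence 2) → 0 H
  atom 9: C, bond orders sum to 2 (valence 4) → 2 H
  atom 10: C, bond orders sum to 3 (valence 4) → 1 H
  atom 11: O, bond orders sum to 2 (valence 2) → 0 H
Total hydrogens: 13.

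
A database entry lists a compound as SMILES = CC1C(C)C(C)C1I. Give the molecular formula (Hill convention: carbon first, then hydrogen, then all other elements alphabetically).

C7H13I

Walk through each heavy atom and fill implicit hydrogens from standard valence (C 4, N 3, O 2, S 2, halogen 1):
  atom 1: C, bond orders sum to 1 (valence 4) → 3 H
  atom 2: C, bond orders sum to 3 (valence 4) → 1 H
  atom 3: C, bond orders sum to 3 (valence 4) → 1 H
  atom 4: C, bond orders sum to 1 (valence 4) → 3 H
  atom 5: C, bond orders sum to 3 (valence 4) → 1 H
  atom 6: C, bond orders sum to 1 (valence 4) → 3 H
  atom 7: C, bond orders sum to 3 (valence 4) → 1 H
  atom 8: I (halogen, monovalent) → 0 H
Totals → C:7, H:13, I:1.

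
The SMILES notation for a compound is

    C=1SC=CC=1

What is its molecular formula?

C4H4S

Walk through each heavy atom and fill implicit hydrogens from standard valence (C 4, N 3, O 2, S 2, halogen 1):
  atom 1: C, bond orders sum to 3 (valence 4) → 1 H
  atom 2: S, bond orders sum to 2 (valence 2) → 0 H
  atom 3: C, bond orders sum to 3 (valence 4) → 1 H
  atom 4: C, bond orders sum to 3 (valence 4) → 1 H
  atom 5: C, bond orders sum to 3 (valence 4) → 1 H
Totals → C:4, H:4, S:1.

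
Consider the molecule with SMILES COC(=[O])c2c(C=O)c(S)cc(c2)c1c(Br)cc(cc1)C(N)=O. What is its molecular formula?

C16H12BrNO4S

Walk through each heavy atom and fill implicit hydrogens from standard valence (C 4, N 3, O 2, S 2, halogen 1); for lowercase aromatic atoms, an aromatic c carries 1 H when it has two neighbours and 0 H with three, and aromatic n carries 0 H:
  atom 1: C, bond orders sum to 1 (valence 4) → 3 H
  atom 2: O, bond orders sum to 2 (valence 2) → 0 H
  atom 3: C, bond orders sum to 4 (valence 4) → 0 H
  atom 4: O with explicit H count 0
  atom 5: aromatic c, 3 neighbours → 0 H
  atom 6: aromatic c, 3 neighbours → 0 H
  atom 7: C, bond orders sum to 3 (valence 4) → 1 H
  atom 8: O, bond orders sum to 2 (valence 2) → 0 H
  atom 9: aromatic c, 3 neighbours → 0 H
  atom 10: S, bond orders sum to 1 (valence 2) → 1 H
  atom 11: aromatic c, 2 neighbours → 1 H
  atom 12: aromatic c, 3 neighbours → 0 H
  atom 13: aromatic c, 2 neighbours → 1 H
  atom 14: aromatic c, 3 neighbours → 0 H
  atom 15: aromatic c, 3 neighbours → 0 H
  atom 16: Br (halogen, monovalent) → 0 H
  atom 17: aromatic c, 2 neighbours → 1 H
  atom 18: aromatic c, 3 neighbours → 0 H
  atom 19: aromatic c, 2 neighbours → 1 H
  atom 20: aromatic c, 2 neighbours → 1 H
  atom 21: C, bond orders sum to 4 (valence 4) → 0 H
  atom 22: N, bond orders sum to 1 (valence 3) → 2 H
  atom 23: O, bond orders sum to 2 (valence 2) → 0 H
Totals → C:16, H:12, Br:1, N:1, O:4, S:1.
In Hill order: C16H12BrNO4S.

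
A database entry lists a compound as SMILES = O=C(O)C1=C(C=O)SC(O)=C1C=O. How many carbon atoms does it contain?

7

Count every carbon token in the SMILES (each C, including those in ring-closure positions and inside branches).
Carbon count: 7.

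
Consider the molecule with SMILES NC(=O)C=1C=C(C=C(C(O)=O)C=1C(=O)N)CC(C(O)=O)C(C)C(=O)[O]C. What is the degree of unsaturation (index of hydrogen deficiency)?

Degree of unsaturation = (number of rings) + (number of π bonds).
Ring closures in the SMILES: 1.
π bonds: 8 double bonds (each 1 DoU) → 8 DoU from unsaturation.
Total DoU = 1 + 8 = 9.

9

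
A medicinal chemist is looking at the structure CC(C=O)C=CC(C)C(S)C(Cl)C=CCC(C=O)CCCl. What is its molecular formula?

C16H24Cl2O2S

Walk through each heavy atom and fill implicit hydrogens from standard valence (C 4, N 3, O 2, S 2, halogen 1):
  atom 1: C, bond orders sum to 1 (valence 4) → 3 H
  atom 2: C, bond orders sum to 3 (valence 4) → 1 H
  atom 3: C, bond orders sum to 3 (valence 4) → 1 H
  atom 4: O, bond orders sum to 2 (valence 2) → 0 H
  atom 5: C, bond orders sum to 3 (valence 4) → 1 H
  atom 6: C, bond orders sum to 3 (valence 4) → 1 H
  atom 7: C, bond orders sum to 3 (valence 4) → 1 H
  atom 8: C, bond orders sum to 1 (valence 4) → 3 H
  atom 9: C, bond orders sum to 3 (valence 4) → 1 H
  atom 10: S, bond orders sum to 1 (valence 2) → 1 H
  atom 11: C, bond orders sum to 3 (valence 4) → 1 H
  atom 12: Cl (halogen, monovalent) → 0 H
  atom 13: C, bond orders sum to 3 (valence 4) → 1 H
  atom 14: C, bond orders sum to 3 (valence 4) → 1 H
  atom 15: C, bond orders sum to 2 (valence 4) → 2 H
  atom 16: C, bond orders sum to 3 (valence 4) → 1 H
  atom 17: C, bond orders sum to 3 (valence 4) → 1 H
  atom 18: O, bond orders sum to 2 (valence 2) → 0 H
  atom 19: C, bond orders sum to 2 (valence 4) → 2 H
  atom 20: C, bond orders sum to 2 (valence 4) → 2 H
  atom 21: Cl (halogen, monovalent) → 0 H
Totals → C:16, H:24, Cl:2, O:2, S:1.
In Hill order: C16H24Cl2O2S.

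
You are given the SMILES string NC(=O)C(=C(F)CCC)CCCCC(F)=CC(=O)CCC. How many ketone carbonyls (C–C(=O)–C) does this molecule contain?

1

The ketone motif appears at heavy-atom position 17 in the SMILES.
Other groups present: 2 alkene, 1 amide.
Ketone count: 1.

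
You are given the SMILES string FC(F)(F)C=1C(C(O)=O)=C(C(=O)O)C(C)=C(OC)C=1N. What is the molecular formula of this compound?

Walk through each heavy atom and fill implicit hydrogens from standard valence (C 4, N 3, O 2, S 2, halogen 1):
  atom 1: F (halogen, monovalent) → 0 H
  atom 2: C, bond orders sum to 4 (valence 4) → 0 H
  atom 3: F (halogen, monovalent) → 0 H
  atom 4: F (halogen, monovalent) → 0 H
  atom 5: C, bond orders sum to 4 (valence 4) → 0 H
  atom 6: C, bond orders sum to 4 (valence 4) → 0 H
  atom 7: C, bond orders sum to 4 (valence 4) → 0 H
  atom 8: O, bond orders sum to 1 (valence 2) → 1 H
  atom 9: O, bond orders sum to 2 (valence 2) → 0 H
  atom 10: C, bond orders sum to 4 (valence 4) → 0 H
  atom 11: C, bond orders sum to 4 (valence 4) → 0 H
  atom 12: O, bond orders sum to 2 (valence 2) → 0 H
  atom 13: O, bond orders sum to 1 (valence 2) → 1 H
  atom 14: C, bond orders sum to 4 (valence 4) → 0 H
  atom 15: C, bond orders sum to 1 (valence 4) → 3 H
  atom 16: C, bond orders sum to 4 (valence 4) → 0 H
  atom 17: O, bond orders sum to 2 (valence 2) → 0 H
  atom 18: C, bond orders sum to 1 (valence 4) → 3 H
  atom 19: C, bond orders sum to 4 (valence 4) → 0 H
  atom 20: N, bond orders sum to 1 (valence 3) → 2 H
Totals → C:11, H:10, F:3, N:1, O:5.

C11H10F3NO5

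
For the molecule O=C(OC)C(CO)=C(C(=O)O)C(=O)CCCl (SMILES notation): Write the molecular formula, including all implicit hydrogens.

C9H11ClO6

Walk through each heavy atom and fill implicit hydrogens from standard valence (C 4, N 3, O 2, S 2, halogen 1):
  atom 1: O, bond orders sum to 2 (valence 2) → 0 H
  atom 2: C, bond orders sum to 4 (valence 4) → 0 H
  atom 3: O, bond orders sum to 2 (valence 2) → 0 H
  atom 4: C, bond orders sum to 1 (valence 4) → 3 H
  atom 5: C, bond orders sum to 4 (valence 4) → 0 H
  atom 6: C, bond orders sum to 2 (valence 4) → 2 H
  atom 7: O, bond orders sum to 1 (valence 2) → 1 H
  atom 8: C, bond orders sum to 4 (valence 4) → 0 H
  atom 9: C, bond orders sum to 4 (valence 4) → 0 H
  atom 10: O, bond orders sum to 2 (valence 2) → 0 H
  atom 11: O, bond orders sum to 1 (valence 2) → 1 H
  atom 12: C, bond orders sum to 4 (valence 4) → 0 H
  atom 13: O, bond orders sum to 2 (valence 2) → 0 H
  atom 14: C, bond orders sum to 2 (valence 4) → 2 H
  atom 15: C, bond orders sum to 2 (valence 4) → 2 H
  atom 16: Cl (halogen, monovalent) → 0 H
Totals → C:9, H:11, Cl:1, O:6.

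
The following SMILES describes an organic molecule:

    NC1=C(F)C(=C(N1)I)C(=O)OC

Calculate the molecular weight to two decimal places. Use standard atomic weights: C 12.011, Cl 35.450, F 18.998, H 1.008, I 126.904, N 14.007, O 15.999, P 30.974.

284.03 g/mol

First, the molecular formula is C6H6FIN2O2 (counting implicit H from valence).
  C: 6 × 12.011 = 72.066
  F: 1 × 18.998 = 18.998
  H: 6 × 1.008 = 6.048
  I: 1 × 126.904 = 126.904
  N: 2 × 14.007 = 28.014
  O: 2 × 15.999 = 31.998
Sum: 6×12.011 + 1×18.998 + 6×1.008 + 1×126.904 + 2×14.007 + 2×15.999 = 284.028 → 284.03 g/mol.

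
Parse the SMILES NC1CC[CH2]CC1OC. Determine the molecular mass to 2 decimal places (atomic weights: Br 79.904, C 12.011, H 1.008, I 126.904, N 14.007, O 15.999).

129.20 g/mol

First, the molecular formula is C7H15NO (counting implicit H from valence).
  C: 7 × 12.011 = 84.077
  H: 15 × 1.008 = 15.120
  N: 1 × 14.007 = 14.007
  O: 1 × 15.999 = 15.999
Sum: 7×12.011 + 15×1.008 + 1×14.007 + 1×15.999 = 129.203 → 129.20 g/mol.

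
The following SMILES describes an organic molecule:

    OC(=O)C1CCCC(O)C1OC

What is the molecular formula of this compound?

C8H14O4

Walk through each heavy atom and fill implicit hydrogens from standard valence (C 4, N 3, O 2, S 2, halogen 1):
  atom 1: O, bond orders sum to 1 (valence 2) → 1 H
  atom 2: C, bond orders sum to 4 (valence 4) → 0 H
  atom 3: O, bond orders sum to 2 (valence 2) → 0 H
  atom 4: C, bond orders sum to 3 (valence 4) → 1 H
  atom 5: C, bond orders sum to 2 (valence 4) → 2 H
  atom 6: C, bond orders sum to 2 (valence 4) → 2 H
  atom 7: C, bond orders sum to 2 (valence 4) → 2 H
  atom 8: C, bond orders sum to 3 (valence 4) → 1 H
  atom 9: O, bond orders sum to 1 (valence 2) → 1 H
  atom 10: C, bond orders sum to 3 (valence 4) → 1 H
  atom 11: O, bond orders sum to 2 (valence 2) → 0 H
  atom 12: C, bond orders sum to 1 (valence 4) → 3 H
Totals → C:8, H:14, O:4.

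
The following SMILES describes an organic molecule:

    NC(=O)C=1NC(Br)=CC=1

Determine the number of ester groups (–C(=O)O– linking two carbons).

Scan the SMILES for the ester motif — none present.
Groups that are present: 1 amide.

0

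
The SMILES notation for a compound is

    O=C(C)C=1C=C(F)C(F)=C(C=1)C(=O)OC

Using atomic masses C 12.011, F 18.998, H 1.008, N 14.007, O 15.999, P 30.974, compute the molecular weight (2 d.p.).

214.17 g/mol

First, the molecular formula is C10H8F2O3 (counting implicit H from valence).
  C: 10 × 12.011 = 120.110
  F: 2 × 18.998 = 37.996
  H: 8 × 1.008 = 8.064
  O: 3 × 15.999 = 47.997
Sum: 10×12.011 + 2×18.998 + 8×1.008 + 3×15.999 = 214.167 → 214.17 g/mol.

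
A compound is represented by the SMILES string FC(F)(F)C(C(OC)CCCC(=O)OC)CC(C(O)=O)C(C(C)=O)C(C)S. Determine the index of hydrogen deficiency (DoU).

3

Degree of unsaturation = (number of rings) + (number of π bonds).
Ring closures in the SMILES: 0.
π bonds: 3 double bonds (each 1 DoU) → 3 DoU from unsaturation.
Total DoU = 0 + 3 = 3.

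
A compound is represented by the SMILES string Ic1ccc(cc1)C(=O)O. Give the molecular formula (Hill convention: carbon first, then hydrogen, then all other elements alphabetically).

C7H5IO2

Walk through each heavy atom and fill implicit hydrogens from standard valence (C 4, N 3, O 2, S 2, halogen 1); for lowercase aromatic atoms, an aromatic c carries 1 H when it has two neighbours and 0 H with three, and aromatic n carries 0 H:
  atom 1: I (halogen, monovalent) → 0 H
  atom 2: aromatic c, 3 neighbours → 0 H
  atom 3: aromatic c, 2 neighbours → 1 H
  atom 4: aromatic c, 2 neighbours → 1 H
  atom 5: aromatic c, 3 neighbours → 0 H
  atom 6: aromatic c, 2 neighbours → 1 H
  atom 7: aromatic c, 2 neighbours → 1 H
  atom 8: C, bond orders sum to 4 (valence 4) → 0 H
  atom 9: O, bond orders sum to 2 (valence 2) → 0 H
  atom 10: O, bond orders sum to 1 (valence 2) → 1 H
Totals → C:7, H:5, I:1, O:2.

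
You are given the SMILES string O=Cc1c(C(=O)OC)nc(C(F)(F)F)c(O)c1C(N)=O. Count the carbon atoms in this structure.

Count every carbon token in the SMILES (each C, including those in ring-closure positions and inside branches).
Carbon count: 10.

10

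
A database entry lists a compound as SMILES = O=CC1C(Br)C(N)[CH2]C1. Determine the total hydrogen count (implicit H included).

10

Walk through each heavy atom and fill implicit hydrogens from standard valence (C 4, N 3, O 2, S 2, halogen 1):
  atom 1: O, bond orders sum to 2 (valence 2) → 0 H
  atom 2: C, bond orders sum to 3 (valence 4) → 1 H
  atom 3: C, bond orders sum to 3 (valence 4) → 1 H
  atom 4: C, bond orders sum to 3 (valence 4) → 1 H
  atom 5: Br (halogen, monovalent) → 0 H
  atom 6: C, bond orders sum to 3 (valence 4) → 1 H
  atom 7: N, bond orders sum to 1 (valence 3) → 2 H
  atom 8: C with explicit H count 2
  atom 9: C, bond orders sum to 2 (valence 4) → 2 H
Total hydrogens: 10.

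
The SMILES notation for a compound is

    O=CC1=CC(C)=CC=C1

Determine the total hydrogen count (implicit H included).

8

Walk through each heavy atom and fill implicit hydrogens from standard valence (C 4, N 3, O 2, S 2, halogen 1):
  atom 1: O, bond orders sum to 2 (valence 2) → 0 H
  atom 2: C, bond orders sum to 3 (valence 4) → 1 H
  atom 3: C, bond orders sum to 4 (valence 4) → 0 H
  atom 4: C, bond orders sum to 3 (valence 4) → 1 H
  atom 5: C, bond orders sum to 4 (valence 4) → 0 H
  atom 6: C, bond orders sum to 1 (valence 4) → 3 H
  atom 7: C, bond orders sum to 3 (valence 4) → 1 H
  atom 8: C, bond orders sum to 3 (valence 4) → 1 H
  atom 9: C, bond orders sum to 3 (valence 4) → 1 H
Total hydrogens: 8.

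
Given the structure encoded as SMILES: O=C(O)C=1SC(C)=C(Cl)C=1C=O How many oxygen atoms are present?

3

Scan the SMILES for O atoms (remember two-letter symbols like Cl and Br are single atoms).
Oxygen count: 3.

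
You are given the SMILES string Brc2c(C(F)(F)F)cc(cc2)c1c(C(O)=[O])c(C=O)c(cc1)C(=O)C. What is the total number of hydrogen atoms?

Walk through each heavy atom and fill implicit hydrogens from standard valence (C 4, N 3, O 2, S 2, halogen 1); for lowercase aromatic atoms, an aromatic c carries 1 H when it has two neighbours and 0 H with three, and aromatic n carries 0 H:
  atom 1: Br (halogen, monovalent) → 0 H
  atom 2: aromatic c, 3 neighbours → 0 H
  atom 3: aromatic c, 3 neighbours → 0 H
  atom 4: C, bond orders sum to 4 (valence 4) → 0 H
  atom 5: F (halogen, monovalent) → 0 H
  atom 6: F (halogen, monovalent) → 0 H
  atom 7: F (halogen, monovalent) → 0 H
  atom 8: aromatic c, 2 neighbours → 1 H
  atom 9: aromatic c, 3 neighbours → 0 H
  atom 10: aromatic c, 2 neighbours → 1 H
  atom 11: aromatic c, 2 neighbours → 1 H
  atom 12: aromatic c, 3 neighbours → 0 H
  atom 13: aromatic c, 3 neighbours → 0 H
  atom 14: C, bond orders sum to 4 (valence 4) → 0 H
  atom 15: O, bond orders sum to 1 (valence 2) → 1 H
  atom 16: O with explicit H count 0
  atom 17: aromatic c, 3 neighbours → 0 H
  atom 18: C, bond orders sum to 3 (valence 4) → 1 H
  atom 19: O, bond orders sum to 2 (valence 2) → 0 H
  atom 20: aromatic c, 3 neighbours → 0 H
  atom 21: aromatic c, 2 neighbours → 1 H
  atom 22: aromatic c, 2 neighbours → 1 H
  atom 23: C, bond orders sum to 4 (valence 4) → 0 H
  atom 24: O, bond orders sum to 2 (valence 2) → 0 H
  atom 25: C, bond orders sum to 1 (valence 4) → 3 H
Total hydrogens: 10.

10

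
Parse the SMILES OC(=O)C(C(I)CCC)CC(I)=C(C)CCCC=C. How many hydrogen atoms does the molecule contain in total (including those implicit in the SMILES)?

Walk through each heavy atom and fill implicit hydrogens from standard valence (C 4, N 3, O 2, S 2, halogen 1):
  atom 1: O, bond orders sum to 1 (valence 2) → 1 H
  atom 2: C, bond orders sum to 4 (valence 4) → 0 H
  atom 3: O, bond orders sum to 2 (valence 2) → 0 H
  atom 4: C, bond orders sum to 3 (valence 4) → 1 H
  atom 5: C, bond orders sum to 3 (valence 4) → 1 H
  atom 6: I (halogen, monovalent) → 0 H
  atom 7: C, bond orders sum to 2 (valence 4) → 2 H
  atom 8: C, bond orders sum to 2 (valence 4) → 2 H
  atom 9: C, bond orders sum to 1 (valence 4) → 3 H
  atom 10: C, bond orders sum to 2 (valence 4) → 2 H
  atom 11: C, bond orders sum to 4 (valence 4) → 0 H
  atom 12: I (halogen, monovalent) → 0 H
  atom 13: C, bond orders sum to 4 (valence 4) → 0 H
  atom 14: C, bond orders sum to 1 (valence 4) → 3 H
  atom 15: C, bond orders sum to 2 (valence 4) → 2 H
  atom 16: C, bond orders sum to 2 (valence 4) → 2 H
  atom 17: C, bond orders sum to 2 (valence 4) → 2 H
  atom 18: C, bond orders sum to 3 (valence 4) → 1 H
  atom 19: C, bond orders sum to 2 (valence 4) → 2 H
Total hydrogens: 24.

24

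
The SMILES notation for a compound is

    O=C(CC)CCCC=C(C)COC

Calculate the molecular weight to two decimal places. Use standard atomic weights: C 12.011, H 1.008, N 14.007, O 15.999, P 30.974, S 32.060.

184.28 g/mol

First, the molecular formula is C11H20O2 (counting implicit H from valence).
  C: 11 × 12.011 = 132.121
  H: 20 × 1.008 = 20.160
  O: 2 × 15.999 = 31.998
Sum: 11×12.011 + 20×1.008 + 2×15.999 = 184.279 → 184.28 g/mol.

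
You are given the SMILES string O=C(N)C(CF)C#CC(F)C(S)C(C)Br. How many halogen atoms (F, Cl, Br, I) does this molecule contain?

Halogen atoms appear at heavy-atom positions 6, 10, 15 (1×Br, 2×F).
Other groups present: 1 alkyne, 1 amide, 1 thiol.
Halogen count: 3.

3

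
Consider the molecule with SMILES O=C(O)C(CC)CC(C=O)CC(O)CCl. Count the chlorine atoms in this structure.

Scan the SMILES for Cl atoms (remember two-letter symbols like Cl and Br are single atoms).
Chlorine count: 1.

1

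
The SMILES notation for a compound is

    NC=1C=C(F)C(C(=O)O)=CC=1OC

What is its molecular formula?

C8H8FNO3

Walk through each heavy atom and fill implicit hydrogens from standard valence (C 4, N 3, O 2, S 2, halogen 1):
  atom 1: N, bond orders sum to 1 (valence 3) → 2 H
  atom 2: C, bond orders sum to 4 (valence 4) → 0 H
  atom 3: C, bond orders sum to 3 (valence 4) → 1 H
  atom 4: C, bond orders sum to 4 (valence 4) → 0 H
  atom 5: F (halogen, monovalent) → 0 H
  atom 6: C, bond orders sum to 4 (valence 4) → 0 H
  atom 7: C, bond orders sum to 4 (valence 4) → 0 H
  atom 8: O, bond orders sum to 2 (valence 2) → 0 H
  atom 9: O, bond orders sum to 1 (valence 2) → 1 H
  atom 10: C, bond orders sum to 3 (valence 4) → 1 H
  atom 11: C, bond orders sum to 4 (valence 4) → 0 H
  atom 12: O, bond orders sum to 2 (valence 2) → 0 H
  atom 13: C, bond orders sum to 1 (valence 4) → 3 H
Totals → C:8, H:8, F:1, N:1, O:3.
In Hill order: C8H8FNO3.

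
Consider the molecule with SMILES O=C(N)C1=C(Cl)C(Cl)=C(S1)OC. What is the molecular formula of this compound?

Walk through each heavy atom and fill implicit hydrogens from standard valence (C 4, N 3, O 2, S 2, halogen 1):
  atom 1: O, bond orders sum to 2 (valence 2) → 0 H
  atom 2: C, bond orders sum to 4 (valence 4) → 0 H
  atom 3: N, bond orders sum to 1 (valence 3) → 2 H
  atom 4: C, bond orders sum to 4 (valence 4) → 0 H
  atom 5: C, bond orders sum to 4 (valence 4) → 0 H
  atom 6: Cl (halogen, monovalent) → 0 H
  atom 7: C, bond orders sum to 4 (valence 4) → 0 H
  atom 8: Cl (halogen, monovalent) → 0 H
  atom 9: C, bond orders sum to 4 (valence 4) → 0 H
  atom 10: S, bond orders sum to 2 (valence 2) → 0 H
  atom 11: O, bond orders sum to 2 (valence 2) → 0 H
  atom 12: C, bond orders sum to 1 (valence 4) → 3 H
Totals → C:6, H:5, Cl:2, N:1, O:2, S:1.
In Hill order: C6H5Cl2NO2S.

C6H5Cl2NO2S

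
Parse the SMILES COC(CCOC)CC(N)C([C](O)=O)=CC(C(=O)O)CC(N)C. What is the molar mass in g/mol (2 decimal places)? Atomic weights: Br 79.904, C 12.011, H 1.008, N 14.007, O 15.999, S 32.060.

First, the molecular formula is C15H28N2O6 (counting implicit H from valence).
  C: 15 × 12.011 = 180.165
  H: 28 × 1.008 = 28.224
  N: 2 × 14.007 = 28.014
  O: 6 × 15.999 = 95.994
Sum: 15×12.011 + 28×1.008 + 2×14.007 + 6×15.999 = 332.397 → 332.40 g/mol.

332.40 g/mol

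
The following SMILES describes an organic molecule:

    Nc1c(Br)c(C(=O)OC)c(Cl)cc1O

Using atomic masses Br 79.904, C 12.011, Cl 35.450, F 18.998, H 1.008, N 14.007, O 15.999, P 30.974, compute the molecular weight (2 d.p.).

First, the molecular formula is C8H7BrClNO3 (counting implicit H from valence).
  Br: 1 × 79.904 = 79.904
  C: 8 × 12.011 = 96.088
  Cl: 1 × 35.450 = 35.450
  H: 7 × 1.008 = 7.056
  N: 1 × 14.007 = 14.007
  O: 3 × 15.999 = 47.997
Sum: 1×79.904 + 8×12.011 + 1×35.450 + 7×1.008 + 1×14.007 + 3×15.999 = 280.502 → 280.50 g/mol.

280.50 g/mol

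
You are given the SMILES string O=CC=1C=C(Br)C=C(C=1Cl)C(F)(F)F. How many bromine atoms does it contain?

1

Scan the SMILES for Br atoms (remember two-letter symbols like Cl and Br are single atoms).
Bromine count: 1.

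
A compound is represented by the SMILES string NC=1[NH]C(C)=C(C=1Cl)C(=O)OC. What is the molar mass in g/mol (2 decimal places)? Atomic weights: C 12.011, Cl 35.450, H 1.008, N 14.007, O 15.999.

First, the molecular formula is C7H9ClN2O2 (counting implicit H from valence).
  C: 7 × 12.011 = 84.077
  Cl: 1 × 35.450 = 35.450
  H: 9 × 1.008 = 9.072
  N: 2 × 14.007 = 28.014
  O: 2 × 15.999 = 31.998
Sum: 7×12.011 + 1×35.450 + 9×1.008 + 2×14.007 + 2×15.999 = 188.611 → 188.61 g/mol.

188.61 g/mol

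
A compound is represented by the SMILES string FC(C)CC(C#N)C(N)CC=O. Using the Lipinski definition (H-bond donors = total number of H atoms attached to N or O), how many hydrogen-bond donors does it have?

Donors: find every N or O and count the H atoms it carries.
  atom 7 (N): bond orders sum to 3 → 0 H
  atom 9 (N): bond orders sum to 1 → 2 H
  atom 12 (O): bond orders sum to 2 → 0 H
Lipinski HBD = 2.

2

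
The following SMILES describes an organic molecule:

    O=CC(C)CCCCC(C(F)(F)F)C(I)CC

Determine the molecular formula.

Walk through each heavy atom and fill implicit hydrogens from standard valence (C 4, N 3, O 2, S 2, halogen 1):
  atom 1: O, bond orders sum to 2 (valence 2) → 0 H
  atom 2: C, bond orders sum to 3 (valence 4) → 1 H
  atom 3: C, bond orders sum to 3 (valence 4) → 1 H
  atom 4: C, bond orders sum to 1 (valence 4) → 3 H
  atom 5: C, bond orders sum to 2 (valence 4) → 2 H
  atom 6: C, bond orders sum to 2 (valence 4) → 2 H
  atom 7: C, bond orders sum to 2 (valence 4) → 2 H
  atom 8: C, bond orders sum to 2 (valence 4) → 2 H
  atom 9: C, bond orders sum to 3 (valence 4) → 1 H
  atom 10: C, bond orders sum to 4 (valence 4) → 0 H
  atom 11: F (halogen, monovalent) → 0 H
  atom 12: F (halogen, monovalent) → 0 H
  atom 13: F (halogen, monovalent) → 0 H
  atom 14: C, bond orders sum to 3 (valence 4) → 1 H
  atom 15: I (halogen, monovalent) → 0 H
  atom 16: C, bond orders sum to 2 (valence 4) → 2 H
  atom 17: C, bond orders sum to 1 (valence 4) → 3 H
Totals → C:12, H:20, F:3, I:1, O:1.
In Hill order: C12H20F3IO.

C12H20F3IO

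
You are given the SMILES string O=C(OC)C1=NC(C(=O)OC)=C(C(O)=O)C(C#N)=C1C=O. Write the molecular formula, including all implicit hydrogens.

Walk through each heavy atom and fill implicit hydrogens from standard valence (C 4, N 3, O 2, S 2, halogen 1):
  atom 1: O, bond orders sum to 2 (valence 2) → 0 H
  atom 2: C, bond orders sum to 4 (valence 4) → 0 H
  atom 3: O, bond orders sum to 2 (valence 2) → 0 H
  atom 4: C, bond orders sum to 1 (valence 4) → 3 H
  atom 5: C, bond orders sum to 4 (valence 4) → 0 H
  atom 6: N, bond orders sum to 3 (valence 3) → 0 H
  atom 7: C, bond orders sum to 4 (valence 4) → 0 H
  atom 8: C, bond orders sum to 4 (valence 4) → 0 H
  atom 9: O, bond orders sum to 2 (valence 2) → 0 H
  atom 10: O, bond orders sum to 2 (valence 2) → 0 H
  atom 11: C, bond orders sum to 1 (valence 4) → 3 H
  atom 12: C, bond orders sum to 4 (valence 4) → 0 H
  atom 13: C, bond orders sum to 4 (valence 4) → 0 H
  atom 14: O, bond orders sum to 1 (valence 2) → 1 H
  atom 15: O, bond orders sum to 2 (valence 2) → 0 H
  atom 16: C, bond orders sum to 4 (valence 4) → 0 H
  atom 17: C, bond orders sum to 4 (valence 4) → 0 H
  atom 18: N, bond orders sum to 3 (valence 3) → 0 H
  atom 19: C, bond orders sum to 4 (valence 4) → 0 H
  atom 20: C, bond orders sum to 3 (valence 4) → 1 H
  atom 21: O, bond orders sum to 2 (valence 2) → 0 H
Totals → C:12, H:8, N:2, O:7.

C12H8N2O7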